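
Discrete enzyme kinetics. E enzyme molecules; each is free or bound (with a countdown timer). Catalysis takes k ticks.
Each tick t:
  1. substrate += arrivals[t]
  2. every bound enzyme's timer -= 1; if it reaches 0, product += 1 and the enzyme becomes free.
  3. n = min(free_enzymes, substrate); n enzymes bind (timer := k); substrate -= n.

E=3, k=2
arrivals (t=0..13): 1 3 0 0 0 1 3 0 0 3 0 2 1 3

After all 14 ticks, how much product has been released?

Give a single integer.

Answer: 13

Derivation:
t=0: arr=1 -> substrate=0 bound=1 product=0
t=1: arr=3 -> substrate=1 bound=3 product=0
t=2: arr=0 -> substrate=0 bound=3 product=1
t=3: arr=0 -> substrate=0 bound=1 product=3
t=4: arr=0 -> substrate=0 bound=0 product=4
t=5: arr=1 -> substrate=0 bound=1 product=4
t=6: arr=3 -> substrate=1 bound=3 product=4
t=7: arr=0 -> substrate=0 bound=3 product=5
t=8: arr=0 -> substrate=0 bound=1 product=7
t=9: arr=3 -> substrate=0 bound=3 product=8
t=10: arr=0 -> substrate=0 bound=3 product=8
t=11: arr=2 -> substrate=0 bound=2 product=11
t=12: arr=1 -> substrate=0 bound=3 product=11
t=13: arr=3 -> substrate=1 bound=3 product=13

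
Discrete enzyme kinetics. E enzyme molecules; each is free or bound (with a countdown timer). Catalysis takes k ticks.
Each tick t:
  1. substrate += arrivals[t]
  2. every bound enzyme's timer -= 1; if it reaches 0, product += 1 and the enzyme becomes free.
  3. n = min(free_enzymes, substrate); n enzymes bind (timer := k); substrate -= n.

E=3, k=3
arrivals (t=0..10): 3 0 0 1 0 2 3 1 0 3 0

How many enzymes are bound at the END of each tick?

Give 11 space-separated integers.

t=0: arr=3 -> substrate=0 bound=3 product=0
t=1: arr=0 -> substrate=0 bound=3 product=0
t=2: arr=0 -> substrate=0 bound=3 product=0
t=3: arr=1 -> substrate=0 bound=1 product=3
t=4: arr=0 -> substrate=0 bound=1 product=3
t=5: arr=2 -> substrate=0 bound=3 product=3
t=6: arr=3 -> substrate=2 bound=3 product=4
t=7: arr=1 -> substrate=3 bound=3 product=4
t=8: arr=0 -> substrate=1 bound=3 product=6
t=9: arr=3 -> substrate=3 bound=3 product=7
t=10: arr=0 -> substrate=3 bound=3 product=7

Answer: 3 3 3 1 1 3 3 3 3 3 3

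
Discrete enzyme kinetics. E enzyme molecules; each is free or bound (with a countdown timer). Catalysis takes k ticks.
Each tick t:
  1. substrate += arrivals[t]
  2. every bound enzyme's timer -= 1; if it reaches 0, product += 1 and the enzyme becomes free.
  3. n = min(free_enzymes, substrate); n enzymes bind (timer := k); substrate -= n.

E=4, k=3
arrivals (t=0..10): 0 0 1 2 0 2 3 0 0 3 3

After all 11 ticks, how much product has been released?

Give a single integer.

Answer: 7

Derivation:
t=0: arr=0 -> substrate=0 bound=0 product=0
t=1: arr=0 -> substrate=0 bound=0 product=0
t=2: arr=1 -> substrate=0 bound=1 product=0
t=3: arr=2 -> substrate=0 bound=3 product=0
t=4: arr=0 -> substrate=0 bound=3 product=0
t=5: arr=2 -> substrate=0 bound=4 product=1
t=6: arr=3 -> substrate=1 bound=4 product=3
t=7: arr=0 -> substrate=1 bound=4 product=3
t=8: arr=0 -> substrate=0 bound=3 product=5
t=9: arr=3 -> substrate=0 bound=4 product=7
t=10: arr=3 -> substrate=3 bound=4 product=7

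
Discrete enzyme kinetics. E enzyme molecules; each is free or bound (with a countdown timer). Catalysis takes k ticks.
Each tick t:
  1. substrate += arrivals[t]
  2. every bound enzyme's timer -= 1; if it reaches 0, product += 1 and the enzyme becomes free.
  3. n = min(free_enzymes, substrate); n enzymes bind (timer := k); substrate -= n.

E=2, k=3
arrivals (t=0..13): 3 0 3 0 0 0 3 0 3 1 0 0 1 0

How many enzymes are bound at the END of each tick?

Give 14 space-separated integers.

Answer: 2 2 2 2 2 2 2 2 2 2 2 2 2 2

Derivation:
t=0: arr=3 -> substrate=1 bound=2 product=0
t=1: arr=0 -> substrate=1 bound=2 product=0
t=2: arr=3 -> substrate=4 bound=2 product=0
t=3: arr=0 -> substrate=2 bound=2 product=2
t=4: arr=0 -> substrate=2 bound=2 product=2
t=5: arr=0 -> substrate=2 bound=2 product=2
t=6: arr=3 -> substrate=3 bound=2 product=4
t=7: arr=0 -> substrate=3 bound=2 product=4
t=8: arr=3 -> substrate=6 bound=2 product=4
t=9: arr=1 -> substrate=5 bound=2 product=6
t=10: arr=0 -> substrate=5 bound=2 product=6
t=11: arr=0 -> substrate=5 bound=2 product=6
t=12: arr=1 -> substrate=4 bound=2 product=8
t=13: arr=0 -> substrate=4 bound=2 product=8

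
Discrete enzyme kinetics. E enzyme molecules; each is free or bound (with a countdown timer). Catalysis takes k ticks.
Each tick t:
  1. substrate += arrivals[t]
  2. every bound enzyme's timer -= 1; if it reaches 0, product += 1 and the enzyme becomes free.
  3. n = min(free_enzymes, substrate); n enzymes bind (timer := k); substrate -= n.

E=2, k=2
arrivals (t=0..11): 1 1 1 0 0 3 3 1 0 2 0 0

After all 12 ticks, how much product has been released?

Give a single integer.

Answer: 9

Derivation:
t=0: arr=1 -> substrate=0 bound=1 product=0
t=1: arr=1 -> substrate=0 bound=2 product=0
t=2: arr=1 -> substrate=0 bound=2 product=1
t=3: arr=0 -> substrate=0 bound=1 product=2
t=4: arr=0 -> substrate=0 bound=0 product=3
t=5: arr=3 -> substrate=1 bound=2 product=3
t=6: arr=3 -> substrate=4 bound=2 product=3
t=7: arr=1 -> substrate=3 bound=2 product=5
t=8: arr=0 -> substrate=3 bound=2 product=5
t=9: arr=2 -> substrate=3 bound=2 product=7
t=10: arr=0 -> substrate=3 bound=2 product=7
t=11: arr=0 -> substrate=1 bound=2 product=9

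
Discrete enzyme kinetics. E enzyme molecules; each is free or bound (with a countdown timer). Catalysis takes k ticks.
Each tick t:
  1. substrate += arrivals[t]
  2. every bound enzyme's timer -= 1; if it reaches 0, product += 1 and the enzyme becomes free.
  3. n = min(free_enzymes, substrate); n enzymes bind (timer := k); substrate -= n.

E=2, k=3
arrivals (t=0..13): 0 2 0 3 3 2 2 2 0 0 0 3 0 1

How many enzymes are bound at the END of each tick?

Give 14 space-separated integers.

Answer: 0 2 2 2 2 2 2 2 2 2 2 2 2 2

Derivation:
t=0: arr=0 -> substrate=0 bound=0 product=0
t=1: arr=2 -> substrate=0 bound=2 product=0
t=2: arr=0 -> substrate=0 bound=2 product=0
t=3: arr=3 -> substrate=3 bound=2 product=0
t=4: arr=3 -> substrate=4 bound=2 product=2
t=5: arr=2 -> substrate=6 bound=2 product=2
t=6: arr=2 -> substrate=8 bound=2 product=2
t=7: arr=2 -> substrate=8 bound=2 product=4
t=8: arr=0 -> substrate=8 bound=2 product=4
t=9: arr=0 -> substrate=8 bound=2 product=4
t=10: arr=0 -> substrate=6 bound=2 product=6
t=11: arr=3 -> substrate=9 bound=2 product=6
t=12: arr=0 -> substrate=9 bound=2 product=6
t=13: arr=1 -> substrate=8 bound=2 product=8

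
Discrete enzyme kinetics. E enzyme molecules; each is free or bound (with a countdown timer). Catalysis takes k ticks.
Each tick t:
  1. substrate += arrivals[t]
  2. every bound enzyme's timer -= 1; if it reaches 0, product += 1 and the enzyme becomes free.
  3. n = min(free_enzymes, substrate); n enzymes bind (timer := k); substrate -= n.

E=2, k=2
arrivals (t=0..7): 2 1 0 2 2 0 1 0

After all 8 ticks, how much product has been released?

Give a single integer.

Answer: 6

Derivation:
t=0: arr=2 -> substrate=0 bound=2 product=0
t=1: arr=1 -> substrate=1 bound=2 product=0
t=2: arr=0 -> substrate=0 bound=1 product=2
t=3: arr=2 -> substrate=1 bound=2 product=2
t=4: arr=2 -> substrate=2 bound=2 product=3
t=5: arr=0 -> substrate=1 bound=2 product=4
t=6: arr=1 -> substrate=1 bound=2 product=5
t=7: arr=0 -> substrate=0 bound=2 product=6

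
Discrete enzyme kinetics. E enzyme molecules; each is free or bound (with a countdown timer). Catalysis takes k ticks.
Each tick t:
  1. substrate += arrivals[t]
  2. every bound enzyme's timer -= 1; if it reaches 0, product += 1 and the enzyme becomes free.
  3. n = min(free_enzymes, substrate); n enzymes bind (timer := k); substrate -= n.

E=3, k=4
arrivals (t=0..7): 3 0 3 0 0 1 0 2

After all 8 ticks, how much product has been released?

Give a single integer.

Answer: 3

Derivation:
t=0: arr=3 -> substrate=0 bound=3 product=0
t=1: arr=0 -> substrate=0 bound=3 product=0
t=2: arr=3 -> substrate=3 bound=3 product=0
t=3: arr=0 -> substrate=3 bound=3 product=0
t=4: arr=0 -> substrate=0 bound=3 product=3
t=5: arr=1 -> substrate=1 bound=3 product=3
t=6: arr=0 -> substrate=1 bound=3 product=3
t=7: arr=2 -> substrate=3 bound=3 product=3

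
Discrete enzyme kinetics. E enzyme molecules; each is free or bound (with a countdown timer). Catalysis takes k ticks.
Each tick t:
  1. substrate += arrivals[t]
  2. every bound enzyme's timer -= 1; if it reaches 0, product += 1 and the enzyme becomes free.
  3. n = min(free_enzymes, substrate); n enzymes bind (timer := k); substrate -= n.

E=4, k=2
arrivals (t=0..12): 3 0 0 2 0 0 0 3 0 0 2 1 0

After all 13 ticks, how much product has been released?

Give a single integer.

t=0: arr=3 -> substrate=0 bound=3 product=0
t=1: arr=0 -> substrate=0 bound=3 product=0
t=2: arr=0 -> substrate=0 bound=0 product=3
t=3: arr=2 -> substrate=0 bound=2 product=3
t=4: arr=0 -> substrate=0 bound=2 product=3
t=5: arr=0 -> substrate=0 bound=0 product=5
t=6: arr=0 -> substrate=0 bound=0 product=5
t=7: arr=3 -> substrate=0 bound=3 product=5
t=8: arr=0 -> substrate=0 bound=3 product=5
t=9: arr=0 -> substrate=0 bound=0 product=8
t=10: arr=2 -> substrate=0 bound=2 product=8
t=11: arr=1 -> substrate=0 bound=3 product=8
t=12: arr=0 -> substrate=0 bound=1 product=10

Answer: 10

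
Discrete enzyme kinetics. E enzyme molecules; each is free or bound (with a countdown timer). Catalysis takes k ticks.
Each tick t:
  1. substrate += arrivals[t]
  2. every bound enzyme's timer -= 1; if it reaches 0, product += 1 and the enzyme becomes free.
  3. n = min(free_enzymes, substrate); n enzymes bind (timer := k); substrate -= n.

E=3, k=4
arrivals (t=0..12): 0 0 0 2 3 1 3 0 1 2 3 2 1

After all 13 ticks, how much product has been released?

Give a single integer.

t=0: arr=0 -> substrate=0 bound=0 product=0
t=1: arr=0 -> substrate=0 bound=0 product=0
t=2: arr=0 -> substrate=0 bound=0 product=0
t=3: arr=2 -> substrate=0 bound=2 product=0
t=4: arr=3 -> substrate=2 bound=3 product=0
t=5: arr=1 -> substrate=3 bound=3 product=0
t=6: arr=3 -> substrate=6 bound=3 product=0
t=7: arr=0 -> substrate=4 bound=3 product=2
t=8: arr=1 -> substrate=4 bound=3 product=3
t=9: arr=2 -> substrate=6 bound=3 product=3
t=10: arr=3 -> substrate=9 bound=3 product=3
t=11: arr=2 -> substrate=9 bound=3 product=5
t=12: arr=1 -> substrate=9 bound=3 product=6

Answer: 6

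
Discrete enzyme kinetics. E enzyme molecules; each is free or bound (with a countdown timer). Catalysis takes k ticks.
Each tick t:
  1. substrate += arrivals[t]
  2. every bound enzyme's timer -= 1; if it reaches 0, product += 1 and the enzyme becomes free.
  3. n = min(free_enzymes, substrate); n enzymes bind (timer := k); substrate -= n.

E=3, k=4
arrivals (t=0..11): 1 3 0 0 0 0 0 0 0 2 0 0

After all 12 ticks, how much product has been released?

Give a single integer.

Answer: 4

Derivation:
t=0: arr=1 -> substrate=0 bound=1 product=0
t=1: arr=3 -> substrate=1 bound=3 product=0
t=2: arr=0 -> substrate=1 bound=3 product=0
t=3: arr=0 -> substrate=1 bound=3 product=0
t=4: arr=0 -> substrate=0 bound=3 product=1
t=5: arr=0 -> substrate=0 bound=1 product=3
t=6: arr=0 -> substrate=0 bound=1 product=3
t=7: arr=0 -> substrate=0 bound=1 product=3
t=8: arr=0 -> substrate=0 bound=0 product=4
t=9: arr=2 -> substrate=0 bound=2 product=4
t=10: arr=0 -> substrate=0 bound=2 product=4
t=11: arr=0 -> substrate=0 bound=2 product=4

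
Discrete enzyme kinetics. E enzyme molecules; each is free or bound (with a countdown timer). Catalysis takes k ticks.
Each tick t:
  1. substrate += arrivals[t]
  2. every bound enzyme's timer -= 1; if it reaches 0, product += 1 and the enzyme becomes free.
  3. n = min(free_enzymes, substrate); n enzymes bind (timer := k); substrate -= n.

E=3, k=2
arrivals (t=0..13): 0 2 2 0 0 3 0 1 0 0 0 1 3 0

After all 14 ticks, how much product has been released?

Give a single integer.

Answer: 9

Derivation:
t=0: arr=0 -> substrate=0 bound=0 product=0
t=1: arr=2 -> substrate=0 bound=2 product=0
t=2: arr=2 -> substrate=1 bound=3 product=0
t=3: arr=0 -> substrate=0 bound=2 product=2
t=4: arr=0 -> substrate=0 bound=1 product=3
t=5: arr=3 -> substrate=0 bound=3 product=4
t=6: arr=0 -> substrate=0 bound=3 product=4
t=7: arr=1 -> substrate=0 bound=1 product=7
t=8: arr=0 -> substrate=0 bound=1 product=7
t=9: arr=0 -> substrate=0 bound=0 product=8
t=10: arr=0 -> substrate=0 bound=0 product=8
t=11: arr=1 -> substrate=0 bound=1 product=8
t=12: arr=3 -> substrate=1 bound=3 product=8
t=13: arr=0 -> substrate=0 bound=3 product=9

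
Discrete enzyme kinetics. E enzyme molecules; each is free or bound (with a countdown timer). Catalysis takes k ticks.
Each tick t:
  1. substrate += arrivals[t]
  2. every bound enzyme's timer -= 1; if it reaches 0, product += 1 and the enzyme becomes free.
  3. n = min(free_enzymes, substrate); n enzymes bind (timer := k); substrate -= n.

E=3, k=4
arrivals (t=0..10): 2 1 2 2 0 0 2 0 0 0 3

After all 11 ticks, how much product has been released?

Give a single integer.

t=0: arr=2 -> substrate=0 bound=2 product=0
t=1: arr=1 -> substrate=0 bound=3 product=0
t=2: arr=2 -> substrate=2 bound=3 product=0
t=3: arr=2 -> substrate=4 bound=3 product=0
t=4: arr=0 -> substrate=2 bound=3 product=2
t=5: arr=0 -> substrate=1 bound=3 product=3
t=6: arr=2 -> substrate=3 bound=3 product=3
t=7: arr=0 -> substrate=3 bound=3 product=3
t=8: arr=0 -> substrate=1 bound=3 product=5
t=9: arr=0 -> substrate=0 bound=3 product=6
t=10: arr=3 -> substrate=3 bound=3 product=6

Answer: 6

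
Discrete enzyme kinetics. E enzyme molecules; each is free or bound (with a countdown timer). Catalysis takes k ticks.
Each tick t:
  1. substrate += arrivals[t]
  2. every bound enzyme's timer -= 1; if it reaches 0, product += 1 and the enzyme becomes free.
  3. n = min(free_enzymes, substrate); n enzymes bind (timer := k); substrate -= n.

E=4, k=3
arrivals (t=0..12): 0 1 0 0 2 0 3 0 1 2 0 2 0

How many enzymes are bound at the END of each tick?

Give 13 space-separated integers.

t=0: arr=0 -> substrate=0 bound=0 product=0
t=1: arr=1 -> substrate=0 bound=1 product=0
t=2: arr=0 -> substrate=0 bound=1 product=0
t=3: arr=0 -> substrate=0 bound=1 product=0
t=4: arr=2 -> substrate=0 bound=2 product=1
t=5: arr=0 -> substrate=0 bound=2 product=1
t=6: arr=3 -> substrate=1 bound=4 product=1
t=7: arr=0 -> substrate=0 bound=3 product=3
t=8: arr=1 -> substrate=0 bound=4 product=3
t=9: arr=2 -> substrate=0 bound=4 product=5
t=10: arr=0 -> substrate=0 bound=3 product=6
t=11: arr=2 -> substrate=0 bound=4 product=7
t=12: arr=0 -> substrate=0 bound=2 product=9

Answer: 0 1 1 1 2 2 4 3 4 4 3 4 2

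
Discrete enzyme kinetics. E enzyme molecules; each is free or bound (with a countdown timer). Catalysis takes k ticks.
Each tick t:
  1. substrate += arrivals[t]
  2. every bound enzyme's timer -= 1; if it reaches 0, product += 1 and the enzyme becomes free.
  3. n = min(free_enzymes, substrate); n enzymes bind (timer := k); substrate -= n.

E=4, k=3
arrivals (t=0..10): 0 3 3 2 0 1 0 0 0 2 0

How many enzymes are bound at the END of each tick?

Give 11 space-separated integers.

Answer: 0 3 4 4 4 4 4 2 1 3 2

Derivation:
t=0: arr=0 -> substrate=0 bound=0 product=0
t=1: arr=3 -> substrate=0 bound=3 product=0
t=2: arr=3 -> substrate=2 bound=4 product=0
t=3: arr=2 -> substrate=4 bound=4 product=0
t=4: arr=0 -> substrate=1 bound=4 product=3
t=5: arr=1 -> substrate=1 bound=4 product=4
t=6: arr=0 -> substrate=1 bound=4 product=4
t=7: arr=0 -> substrate=0 bound=2 product=7
t=8: arr=0 -> substrate=0 bound=1 product=8
t=9: arr=2 -> substrate=0 bound=3 product=8
t=10: arr=0 -> substrate=0 bound=2 product=9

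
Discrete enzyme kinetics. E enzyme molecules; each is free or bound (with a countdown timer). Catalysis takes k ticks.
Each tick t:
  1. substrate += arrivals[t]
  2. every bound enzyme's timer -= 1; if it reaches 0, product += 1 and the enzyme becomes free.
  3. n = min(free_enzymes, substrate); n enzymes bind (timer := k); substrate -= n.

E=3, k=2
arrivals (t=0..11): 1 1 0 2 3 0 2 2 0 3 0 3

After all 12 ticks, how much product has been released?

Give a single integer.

t=0: arr=1 -> substrate=0 bound=1 product=0
t=1: arr=1 -> substrate=0 bound=2 product=0
t=2: arr=0 -> substrate=0 bound=1 product=1
t=3: arr=2 -> substrate=0 bound=2 product=2
t=4: arr=3 -> substrate=2 bound=3 product=2
t=5: arr=0 -> substrate=0 bound=3 product=4
t=6: arr=2 -> substrate=1 bound=3 product=5
t=7: arr=2 -> substrate=1 bound=3 product=7
t=8: arr=0 -> substrate=0 bound=3 product=8
t=9: arr=3 -> substrate=1 bound=3 product=10
t=10: arr=0 -> substrate=0 bound=3 product=11
t=11: arr=3 -> substrate=1 bound=3 product=13

Answer: 13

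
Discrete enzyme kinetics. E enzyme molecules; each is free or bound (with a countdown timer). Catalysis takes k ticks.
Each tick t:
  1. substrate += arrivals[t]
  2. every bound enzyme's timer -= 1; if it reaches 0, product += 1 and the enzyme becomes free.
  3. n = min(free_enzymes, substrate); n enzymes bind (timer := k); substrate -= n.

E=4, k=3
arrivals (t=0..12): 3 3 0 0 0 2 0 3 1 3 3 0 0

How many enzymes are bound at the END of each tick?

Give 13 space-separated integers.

Answer: 3 4 4 3 2 4 2 4 4 4 4 4 4

Derivation:
t=0: arr=3 -> substrate=0 bound=3 product=0
t=1: arr=3 -> substrate=2 bound=4 product=0
t=2: arr=0 -> substrate=2 bound=4 product=0
t=3: arr=0 -> substrate=0 bound=3 product=3
t=4: arr=0 -> substrate=0 bound=2 product=4
t=5: arr=2 -> substrate=0 bound=4 product=4
t=6: arr=0 -> substrate=0 bound=2 product=6
t=7: arr=3 -> substrate=1 bound=4 product=6
t=8: arr=1 -> substrate=0 bound=4 product=8
t=9: arr=3 -> substrate=3 bound=4 product=8
t=10: arr=3 -> substrate=4 bound=4 product=10
t=11: arr=0 -> substrate=2 bound=4 product=12
t=12: arr=0 -> substrate=2 bound=4 product=12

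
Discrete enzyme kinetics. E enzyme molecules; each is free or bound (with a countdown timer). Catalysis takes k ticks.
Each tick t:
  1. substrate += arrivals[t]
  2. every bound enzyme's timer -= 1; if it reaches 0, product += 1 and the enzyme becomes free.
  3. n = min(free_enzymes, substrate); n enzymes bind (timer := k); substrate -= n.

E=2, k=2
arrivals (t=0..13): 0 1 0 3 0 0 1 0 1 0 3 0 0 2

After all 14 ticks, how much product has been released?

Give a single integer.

t=0: arr=0 -> substrate=0 bound=0 product=0
t=1: arr=1 -> substrate=0 bound=1 product=0
t=2: arr=0 -> substrate=0 bound=1 product=0
t=3: arr=3 -> substrate=1 bound=2 product=1
t=4: arr=0 -> substrate=1 bound=2 product=1
t=5: arr=0 -> substrate=0 bound=1 product=3
t=6: arr=1 -> substrate=0 bound=2 product=3
t=7: arr=0 -> substrate=0 bound=1 product=4
t=8: arr=1 -> substrate=0 bound=1 product=5
t=9: arr=0 -> substrate=0 bound=1 product=5
t=10: arr=3 -> substrate=1 bound=2 product=6
t=11: arr=0 -> substrate=1 bound=2 product=6
t=12: arr=0 -> substrate=0 bound=1 product=8
t=13: arr=2 -> substrate=1 bound=2 product=8

Answer: 8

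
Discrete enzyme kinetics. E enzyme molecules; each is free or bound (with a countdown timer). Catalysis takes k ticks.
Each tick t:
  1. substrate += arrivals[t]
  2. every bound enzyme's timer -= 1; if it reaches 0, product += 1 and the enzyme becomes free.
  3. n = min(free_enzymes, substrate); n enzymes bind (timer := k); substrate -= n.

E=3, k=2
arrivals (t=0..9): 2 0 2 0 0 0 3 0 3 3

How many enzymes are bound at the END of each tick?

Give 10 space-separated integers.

t=0: arr=2 -> substrate=0 bound=2 product=0
t=1: arr=0 -> substrate=0 bound=2 product=0
t=2: arr=2 -> substrate=0 bound=2 product=2
t=3: arr=0 -> substrate=0 bound=2 product=2
t=4: arr=0 -> substrate=0 bound=0 product=4
t=5: arr=0 -> substrate=0 bound=0 product=4
t=6: arr=3 -> substrate=0 bound=3 product=4
t=7: arr=0 -> substrate=0 bound=3 product=4
t=8: arr=3 -> substrate=0 bound=3 product=7
t=9: arr=3 -> substrate=3 bound=3 product=7

Answer: 2 2 2 2 0 0 3 3 3 3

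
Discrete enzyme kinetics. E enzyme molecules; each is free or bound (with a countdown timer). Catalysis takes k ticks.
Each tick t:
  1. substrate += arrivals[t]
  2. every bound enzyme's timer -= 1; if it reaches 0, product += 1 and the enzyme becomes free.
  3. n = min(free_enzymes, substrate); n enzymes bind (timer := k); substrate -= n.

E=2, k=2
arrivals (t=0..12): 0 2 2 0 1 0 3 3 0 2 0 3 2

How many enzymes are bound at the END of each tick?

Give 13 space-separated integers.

t=0: arr=0 -> substrate=0 bound=0 product=0
t=1: arr=2 -> substrate=0 bound=2 product=0
t=2: arr=2 -> substrate=2 bound=2 product=0
t=3: arr=0 -> substrate=0 bound=2 product=2
t=4: arr=1 -> substrate=1 bound=2 product=2
t=5: arr=0 -> substrate=0 bound=1 product=4
t=6: arr=3 -> substrate=2 bound=2 product=4
t=7: arr=3 -> substrate=4 bound=2 product=5
t=8: arr=0 -> substrate=3 bound=2 product=6
t=9: arr=2 -> substrate=4 bound=2 product=7
t=10: arr=0 -> substrate=3 bound=2 product=8
t=11: arr=3 -> substrate=5 bound=2 product=9
t=12: arr=2 -> substrate=6 bound=2 product=10

Answer: 0 2 2 2 2 1 2 2 2 2 2 2 2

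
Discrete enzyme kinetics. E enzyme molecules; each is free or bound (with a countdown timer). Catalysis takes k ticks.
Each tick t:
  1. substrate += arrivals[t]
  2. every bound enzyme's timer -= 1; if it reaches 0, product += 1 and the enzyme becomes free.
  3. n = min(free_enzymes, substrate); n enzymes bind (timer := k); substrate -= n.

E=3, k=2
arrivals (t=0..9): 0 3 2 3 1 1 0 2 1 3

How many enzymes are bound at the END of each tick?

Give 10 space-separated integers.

t=0: arr=0 -> substrate=0 bound=0 product=0
t=1: arr=3 -> substrate=0 bound=3 product=0
t=2: arr=2 -> substrate=2 bound=3 product=0
t=3: arr=3 -> substrate=2 bound=3 product=3
t=4: arr=1 -> substrate=3 bound=3 product=3
t=5: arr=1 -> substrate=1 bound=3 product=6
t=6: arr=0 -> substrate=1 bound=3 product=6
t=7: arr=2 -> substrate=0 bound=3 product=9
t=8: arr=1 -> substrate=1 bound=3 product=9
t=9: arr=3 -> substrate=1 bound=3 product=12

Answer: 0 3 3 3 3 3 3 3 3 3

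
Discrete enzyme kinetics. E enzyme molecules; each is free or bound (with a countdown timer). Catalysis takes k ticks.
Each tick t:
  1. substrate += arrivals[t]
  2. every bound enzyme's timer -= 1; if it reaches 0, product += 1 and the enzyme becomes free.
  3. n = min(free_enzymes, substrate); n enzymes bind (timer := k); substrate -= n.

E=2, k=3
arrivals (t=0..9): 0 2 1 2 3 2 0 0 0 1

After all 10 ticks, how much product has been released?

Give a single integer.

t=0: arr=0 -> substrate=0 bound=0 product=0
t=1: arr=2 -> substrate=0 bound=2 product=0
t=2: arr=1 -> substrate=1 bound=2 product=0
t=3: arr=2 -> substrate=3 bound=2 product=0
t=4: arr=3 -> substrate=4 bound=2 product=2
t=5: arr=2 -> substrate=6 bound=2 product=2
t=6: arr=0 -> substrate=6 bound=2 product=2
t=7: arr=0 -> substrate=4 bound=2 product=4
t=8: arr=0 -> substrate=4 bound=2 product=4
t=9: arr=1 -> substrate=5 bound=2 product=4

Answer: 4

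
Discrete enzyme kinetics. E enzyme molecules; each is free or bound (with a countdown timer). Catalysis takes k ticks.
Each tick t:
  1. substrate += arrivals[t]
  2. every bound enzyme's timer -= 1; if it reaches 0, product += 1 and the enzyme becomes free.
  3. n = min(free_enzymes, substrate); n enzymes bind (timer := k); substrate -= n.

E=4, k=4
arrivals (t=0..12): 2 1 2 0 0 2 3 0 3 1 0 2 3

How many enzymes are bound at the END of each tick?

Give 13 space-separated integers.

Answer: 2 3 4 4 3 4 4 4 4 4 4 4 4

Derivation:
t=0: arr=2 -> substrate=0 bound=2 product=0
t=1: arr=1 -> substrate=0 bound=3 product=0
t=2: arr=2 -> substrate=1 bound=4 product=0
t=3: arr=0 -> substrate=1 bound=4 product=0
t=4: arr=0 -> substrate=0 bound=3 product=2
t=5: arr=2 -> substrate=0 bound=4 product=3
t=6: arr=3 -> substrate=2 bound=4 product=4
t=7: arr=0 -> substrate=2 bound=4 product=4
t=8: arr=3 -> substrate=4 bound=4 product=5
t=9: arr=1 -> substrate=3 bound=4 product=7
t=10: arr=0 -> substrate=2 bound=4 product=8
t=11: arr=2 -> substrate=4 bound=4 product=8
t=12: arr=3 -> substrate=6 bound=4 product=9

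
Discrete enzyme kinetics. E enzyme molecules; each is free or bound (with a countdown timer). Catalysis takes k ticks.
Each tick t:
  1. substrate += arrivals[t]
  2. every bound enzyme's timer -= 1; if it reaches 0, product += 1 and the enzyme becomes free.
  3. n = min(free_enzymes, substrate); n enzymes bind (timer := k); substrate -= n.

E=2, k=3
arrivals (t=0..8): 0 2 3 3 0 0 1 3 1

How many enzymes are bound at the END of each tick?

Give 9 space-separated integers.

t=0: arr=0 -> substrate=0 bound=0 product=0
t=1: arr=2 -> substrate=0 bound=2 product=0
t=2: arr=3 -> substrate=3 bound=2 product=0
t=3: arr=3 -> substrate=6 bound=2 product=0
t=4: arr=0 -> substrate=4 bound=2 product=2
t=5: arr=0 -> substrate=4 bound=2 product=2
t=6: arr=1 -> substrate=5 bound=2 product=2
t=7: arr=3 -> substrate=6 bound=2 product=4
t=8: arr=1 -> substrate=7 bound=2 product=4

Answer: 0 2 2 2 2 2 2 2 2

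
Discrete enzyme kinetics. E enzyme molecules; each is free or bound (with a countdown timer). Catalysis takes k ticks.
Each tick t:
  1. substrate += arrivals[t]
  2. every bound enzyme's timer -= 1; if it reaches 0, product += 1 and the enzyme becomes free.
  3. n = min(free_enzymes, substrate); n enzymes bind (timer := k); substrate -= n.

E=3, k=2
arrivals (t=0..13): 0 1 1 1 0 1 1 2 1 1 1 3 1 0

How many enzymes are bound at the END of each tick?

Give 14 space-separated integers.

Answer: 0 1 2 2 1 1 2 3 3 2 2 3 3 2

Derivation:
t=0: arr=0 -> substrate=0 bound=0 product=0
t=1: arr=1 -> substrate=0 bound=1 product=0
t=2: arr=1 -> substrate=0 bound=2 product=0
t=3: arr=1 -> substrate=0 bound=2 product=1
t=4: arr=0 -> substrate=0 bound=1 product=2
t=5: arr=1 -> substrate=0 bound=1 product=3
t=6: arr=1 -> substrate=0 bound=2 product=3
t=7: arr=2 -> substrate=0 bound=3 product=4
t=8: arr=1 -> substrate=0 bound=3 product=5
t=9: arr=1 -> substrate=0 bound=2 product=7
t=10: arr=1 -> substrate=0 bound=2 product=8
t=11: arr=3 -> substrate=1 bound=3 product=9
t=12: arr=1 -> substrate=1 bound=3 product=10
t=13: arr=0 -> substrate=0 bound=2 product=12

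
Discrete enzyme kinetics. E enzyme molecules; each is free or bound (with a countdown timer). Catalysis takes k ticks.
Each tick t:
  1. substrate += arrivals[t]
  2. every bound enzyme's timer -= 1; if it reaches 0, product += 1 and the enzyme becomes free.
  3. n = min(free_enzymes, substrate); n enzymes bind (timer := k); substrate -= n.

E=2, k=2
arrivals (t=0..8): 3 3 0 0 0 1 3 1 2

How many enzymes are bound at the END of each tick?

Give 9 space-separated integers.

t=0: arr=3 -> substrate=1 bound=2 product=0
t=1: arr=3 -> substrate=4 bound=2 product=0
t=2: arr=0 -> substrate=2 bound=2 product=2
t=3: arr=0 -> substrate=2 bound=2 product=2
t=4: arr=0 -> substrate=0 bound=2 product=4
t=5: arr=1 -> substrate=1 bound=2 product=4
t=6: arr=3 -> substrate=2 bound=2 product=6
t=7: arr=1 -> substrate=3 bound=2 product=6
t=8: arr=2 -> substrate=3 bound=2 product=8

Answer: 2 2 2 2 2 2 2 2 2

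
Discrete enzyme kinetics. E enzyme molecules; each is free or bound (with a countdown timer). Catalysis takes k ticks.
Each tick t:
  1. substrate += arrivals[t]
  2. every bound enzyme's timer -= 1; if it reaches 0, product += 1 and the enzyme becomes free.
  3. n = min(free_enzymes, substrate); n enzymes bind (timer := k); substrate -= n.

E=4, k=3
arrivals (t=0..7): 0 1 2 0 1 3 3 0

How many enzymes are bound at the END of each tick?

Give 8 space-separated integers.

Answer: 0 1 3 3 3 4 4 4

Derivation:
t=0: arr=0 -> substrate=0 bound=0 product=0
t=1: arr=1 -> substrate=0 bound=1 product=0
t=2: arr=2 -> substrate=0 bound=3 product=0
t=3: arr=0 -> substrate=0 bound=3 product=0
t=4: arr=1 -> substrate=0 bound=3 product=1
t=5: arr=3 -> substrate=0 bound=4 product=3
t=6: arr=3 -> substrate=3 bound=4 product=3
t=7: arr=0 -> substrate=2 bound=4 product=4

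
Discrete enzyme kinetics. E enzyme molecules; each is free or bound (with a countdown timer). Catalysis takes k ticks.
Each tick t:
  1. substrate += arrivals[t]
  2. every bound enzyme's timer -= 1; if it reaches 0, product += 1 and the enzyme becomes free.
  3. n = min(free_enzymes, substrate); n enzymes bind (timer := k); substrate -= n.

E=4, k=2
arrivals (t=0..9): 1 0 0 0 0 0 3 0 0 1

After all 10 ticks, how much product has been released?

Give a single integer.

Answer: 4

Derivation:
t=0: arr=1 -> substrate=0 bound=1 product=0
t=1: arr=0 -> substrate=0 bound=1 product=0
t=2: arr=0 -> substrate=0 bound=0 product=1
t=3: arr=0 -> substrate=0 bound=0 product=1
t=4: arr=0 -> substrate=0 bound=0 product=1
t=5: arr=0 -> substrate=0 bound=0 product=1
t=6: arr=3 -> substrate=0 bound=3 product=1
t=7: arr=0 -> substrate=0 bound=3 product=1
t=8: arr=0 -> substrate=0 bound=0 product=4
t=9: arr=1 -> substrate=0 bound=1 product=4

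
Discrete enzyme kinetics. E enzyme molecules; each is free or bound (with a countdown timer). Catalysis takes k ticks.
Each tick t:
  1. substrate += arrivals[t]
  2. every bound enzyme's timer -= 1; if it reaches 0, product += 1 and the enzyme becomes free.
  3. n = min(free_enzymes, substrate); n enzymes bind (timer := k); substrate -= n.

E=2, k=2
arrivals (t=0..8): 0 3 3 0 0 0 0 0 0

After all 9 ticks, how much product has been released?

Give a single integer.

t=0: arr=0 -> substrate=0 bound=0 product=0
t=1: arr=3 -> substrate=1 bound=2 product=0
t=2: arr=3 -> substrate=4 bound=2 product=0
t=3: arr=0 -> substrate=2 bound=2 product=2
t=4: arr=0 -> substrate=2 bound=2 product=2
t=5: arr=0 -> substrate=0 bound=2 product=4
t=6: arr=0 -> substrate=0 bound=2 product=4
t=7: arr=0 -> substrate=0 bound=0 product=6
t=8: arr=0 -> substrate=0 bound=0 product=6

Answer: 6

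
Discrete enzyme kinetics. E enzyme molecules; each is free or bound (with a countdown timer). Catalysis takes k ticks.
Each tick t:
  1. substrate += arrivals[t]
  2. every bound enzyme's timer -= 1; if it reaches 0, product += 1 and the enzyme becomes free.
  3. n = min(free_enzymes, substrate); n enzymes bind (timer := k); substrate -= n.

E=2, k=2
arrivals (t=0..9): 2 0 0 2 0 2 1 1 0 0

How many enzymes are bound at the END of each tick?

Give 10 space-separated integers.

Answer: 2 2 0 2 2 2 2 2 2 0

Derivation:
t=0: arr=2 -> substrate=0 bound=2 product=0
t=1: arr=0 -> substrate=0 bound=2 product=0
t=2: arr=0 -> substrate=0 bound=0 product=2
t=3: arr=2 -> substrate=0 bound=2 product=2
t=4: arr=0 -> substrate=0 bound=2 product=2
t=5: arr=2 -> substrate=0 bound=2 product=4
t=6: arr=1 -> substrate=1 bound=2 product=4
t=7: arr=1 -> substrate=0 bound=2 product=6
t=8: arr=0 -> substrate=0 bound=2 product=6
t=9: arr=0 -> substrate=0 bound=0 product=8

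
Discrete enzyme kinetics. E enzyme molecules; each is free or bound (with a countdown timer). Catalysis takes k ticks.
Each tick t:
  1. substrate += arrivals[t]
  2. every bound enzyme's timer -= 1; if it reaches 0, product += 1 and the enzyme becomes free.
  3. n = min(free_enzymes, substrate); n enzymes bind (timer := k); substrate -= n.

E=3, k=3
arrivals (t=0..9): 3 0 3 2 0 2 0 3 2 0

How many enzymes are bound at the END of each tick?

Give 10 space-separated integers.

t=0: arr=3 -> substrate=0 bound=3 product=0
t=1: arr=0 -> substrate=0 bound=3 product=0
t=2: arr=3 -> substrate=3 bound=3 product=0
t=3: arr=2 -> substrate=2 bound=3 product=3
t=4: arr=0 -> substrate=2 bound=3 product=3
t=5: arr=2 -> substrate=4 bound=3 product=3
t=6: arr=0 -> substrate=1 bound=3 product=6
t=7: arr=3 -> substrate=4 bound=3 product=6
t=8: arr=2 -> substrate=6 bound=3 product=6
t=9: arr=0 -> substrate=3 bound=3 product=9

Answer: 3 3 3 3 3 3 3 3 3 3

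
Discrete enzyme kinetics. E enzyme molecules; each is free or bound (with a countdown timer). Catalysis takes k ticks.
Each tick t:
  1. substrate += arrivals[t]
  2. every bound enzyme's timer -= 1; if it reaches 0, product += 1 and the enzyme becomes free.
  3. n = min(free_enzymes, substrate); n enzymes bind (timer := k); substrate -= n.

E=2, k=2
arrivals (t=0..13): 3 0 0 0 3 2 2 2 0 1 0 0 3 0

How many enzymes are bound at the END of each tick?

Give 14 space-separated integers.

Answer: 2 2 1 1 2 2 2 2 2 2 2 2 2 2

Derivation:
t=0: arr=3 -> substrate=1 bound=2 product=0
t=1: arr=0 -> substrate=1 bound=2 product=0
t=2: arr=0 -> substrate=0 bound=1 product=2
t=3: arr=0 -> substrate=0 bound=1 product=2
t=4: arr=3 -> substrate=1 bound=2 product=3
t=5: arr=2 -> substrate=3 bound=2 product=3
t=6: arr=2 -> substrate=3 bound=2 product=5
t=7: arr=2 -> substrate=5 bound=2 product=5
t=8: arr=0 -> substrate=3 bound=2 product=7
t=9: arr=1 -> substrate=4 bound=2 product=7
t=10: arr=0 -> substrate=2 bound=2 product=9
t=11: arr=0 -> substrate=2 bound=2 product=9
t=12: arr=3 -> substrate=3 bound=2 product=11
t=13: arr=0 -> substrate=3 bound=2 product=11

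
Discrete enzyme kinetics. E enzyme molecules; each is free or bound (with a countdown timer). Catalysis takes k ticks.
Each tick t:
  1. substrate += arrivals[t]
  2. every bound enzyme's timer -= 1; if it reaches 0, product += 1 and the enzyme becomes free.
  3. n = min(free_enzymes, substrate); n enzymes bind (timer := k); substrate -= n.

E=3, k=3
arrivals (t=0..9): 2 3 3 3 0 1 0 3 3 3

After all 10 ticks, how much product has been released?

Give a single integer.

Answer: 8

Derivation:
t=0: arr=2 -> substrate=0 bound=2 product=0
t=1: arr=3 -> substrate=2 bound=3 product=0
t=2: arr=3 -> substrate=5 bound=3 product=0
t=3: arr=3 -> substrate=6 bound=3 product=2
t=4: arr=0 -> substrate=5 bound=3 product=3
t=5: arr=1 -> substrate=6 bound=3 product=3
t=6: arr=0 -> substrate=4 bound=3 product=5
t=7: arr=3 -> substrate=6 bound=3 product=6
t=8: arr=3 -> substrate=9 bound=3 product=6
t=9: arr=3 -> substrate=10 bound=3 product=8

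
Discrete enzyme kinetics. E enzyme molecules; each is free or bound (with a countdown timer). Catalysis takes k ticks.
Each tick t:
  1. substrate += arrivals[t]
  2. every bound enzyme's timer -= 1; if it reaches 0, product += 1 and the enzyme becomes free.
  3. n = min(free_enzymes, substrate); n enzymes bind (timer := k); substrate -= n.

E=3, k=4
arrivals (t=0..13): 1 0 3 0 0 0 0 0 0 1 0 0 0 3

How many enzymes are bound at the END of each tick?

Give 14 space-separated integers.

Answer: 1 1 3 3 3 3 1 1 0 1 1 1 1 3

Derivation:
t=0: arr=1 -> substrate=0 bound=1 product=0
t=1: arr=0 -> substrate=0 bound=1 product=0
t=2: arr=3 -> substrate=1 bound=3 product=0
t=3: arr=0 -> substrate=1 bound=3 product=0
t=4: arr=0 -> substrate=0 bound=3 product=1
t=5: arr=0 -> substrate=0 bound=3 product=1
t=6: arr=0 -> substrate=0 bound=1 product=3
t=7: arr=0 -> substrate=0 bound=1 product=3
t=8: arr=0 -> substrate=0 bound=0 product=4
t=9: arr=1 -> substrate=0 bound=1 product=4
t=10: arr=0 -> substrate=0 bound=1 product=4
t=11: arr=0 -> substrate=0 bound=1 product=4
t=12: arr=0 -> substrate=0 bound=1 product=4
t=13: arr=3 -> substrate=0 bound=3 product=5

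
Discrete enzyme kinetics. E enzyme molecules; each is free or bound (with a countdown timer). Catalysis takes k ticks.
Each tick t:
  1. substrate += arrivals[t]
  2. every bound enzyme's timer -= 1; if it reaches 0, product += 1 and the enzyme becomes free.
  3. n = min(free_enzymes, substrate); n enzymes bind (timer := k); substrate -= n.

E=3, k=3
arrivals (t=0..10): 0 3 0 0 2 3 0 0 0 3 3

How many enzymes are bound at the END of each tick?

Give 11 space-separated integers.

t=0: arr=0 -> substrate=0 bound=0 product=0
t=1: arr=3 -> substrate=0 bound=3 product=0
t=2: arr=0 -> substrate=0 bound=3 product=0
t=3: arr=0 -> substrate=0 bound=3 product=0
t=4: arr=2 -> substrate=0 bound=2 product=3
t=5: arr=3 -> substrate=2 bound=3 product=3
t=6: arr=0 -> substrate=2 bound=3 product=3
t=7: arr=0 -> substrate=0 bound=3 product=5
t=8: arr=0 -> substrate=0 bound=2 product=6
t=9: arr=3 -> substrate=2 bound=3 product=6
t=10: arr=3 -> substrate=3 bound=3 product=8

Answer: 0 3 3 3 2 3 3 3 2 3 3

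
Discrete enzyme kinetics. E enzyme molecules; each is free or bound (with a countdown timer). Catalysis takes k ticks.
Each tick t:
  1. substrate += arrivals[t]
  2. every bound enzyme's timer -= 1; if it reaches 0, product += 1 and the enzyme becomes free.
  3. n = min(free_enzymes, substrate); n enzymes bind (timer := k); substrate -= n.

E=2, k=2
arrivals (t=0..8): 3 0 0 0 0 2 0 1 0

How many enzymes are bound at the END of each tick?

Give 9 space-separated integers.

t=0: arr=3 -> substrate=1 bound=2 product=0
t=1: arr=0 -> substrate=1 bound=2 product=0
t=2: arr=0 -> substrate=0 bound=1 product=2
t=3: arr=0 -> substrate=0 bound=1 product=2
t=4: arr=0 -> substrate=0 bound=0 product=3
t=5: arr=2 -> substrate=0 bound=2 product=3
t=6: arr=0 -> substrate=0 bound=2 product=3
t=7: arr=1 -> substrate=0 bound=1 product=5
t=8: arr=0 -> substrate=0 bound=1 product=5

Answer: 2 2 1 1 0 2 2 1 1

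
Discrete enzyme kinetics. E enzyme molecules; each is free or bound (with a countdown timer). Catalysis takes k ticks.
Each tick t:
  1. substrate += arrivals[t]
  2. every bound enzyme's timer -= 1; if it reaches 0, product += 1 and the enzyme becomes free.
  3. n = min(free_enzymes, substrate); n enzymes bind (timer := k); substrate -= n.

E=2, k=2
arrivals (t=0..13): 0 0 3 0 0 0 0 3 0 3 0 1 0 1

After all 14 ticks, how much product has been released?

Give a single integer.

Answer: 9

Derivation:
t=0: arr=0 -> substrate=0 bound=0 product=0
t=1: arr=0 -> substrate=0 bound=0 product=0
t=2: arr=3 -> substrate=1 bound=2 product=0
t=3: arr=0 -> substrate=1 bound=2 product=0
t=4: arr=0 -> substrate=0 bound=1 product=2
t=5: arr=0 -> substrate=0 bound=1 product=2
t=6: arr=0 -> substrate=0 bound=0 product=3
t=7: arr=3 -> substrate=1 bound=2 product=3
t=8: arr=0 -> substrate=1 bound=2 product=3
t=9: arr=3 -> substrate=2 bound=2 product=5
t=10: arr=0 -> substrate=2 bound=2 product=5
t=11: arr=1 -> substrate=1 bound=2 product=7
t=12: arr=0 -> substrate=1 bound=2 product=7
t=13: arr=1 -> substrate=0 bound=2 product=9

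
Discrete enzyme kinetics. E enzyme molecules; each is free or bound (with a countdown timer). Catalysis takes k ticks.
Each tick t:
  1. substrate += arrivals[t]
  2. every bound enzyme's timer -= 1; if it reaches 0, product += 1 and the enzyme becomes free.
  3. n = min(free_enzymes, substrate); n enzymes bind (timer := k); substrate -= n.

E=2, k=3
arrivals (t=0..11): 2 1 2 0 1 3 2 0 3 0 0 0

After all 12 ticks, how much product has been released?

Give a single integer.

Answer: 6

Derivation:
t=0: arr=2 -> substrate=0 bound=2 product=0
t=1: arr=1 -> substrate=1 bound=2 product=0
t=2: arr=2 -> substrate=3 bound=2 product=0
t=3: arr=0 -> substrate=1 bound=2 product=2
t=4: arr=1 -> substrate=2 bound=2 product=2
t=5: arr=3 -> substrate=5 bound=2 product=2
t=6: arr=2 -> substrate=5 bound=2 product=4
t=7: arr=0 -> substrate=5 bound=2 product=4
t=8: arr=3 -> substrate=8 bound=2 product=4
t=9: arr=0 -> substrate=6 bound=2 product=6
t=10: arr=0 -> substrate=6 bound=2 product=6
t=11: arr=0 -> substrate=6 bound=2 product=6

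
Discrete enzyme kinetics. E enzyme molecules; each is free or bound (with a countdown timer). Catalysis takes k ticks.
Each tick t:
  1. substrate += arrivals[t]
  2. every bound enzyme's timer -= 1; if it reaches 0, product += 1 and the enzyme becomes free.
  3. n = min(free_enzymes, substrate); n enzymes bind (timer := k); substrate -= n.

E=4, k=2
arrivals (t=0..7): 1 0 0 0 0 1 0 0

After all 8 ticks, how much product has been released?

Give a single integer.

Answer: 2

Derivation:
t=0: arr=1 -> substrate=0 bound=1 product=0
t=1: arr=0 -> substrate=0 bound=1 product=0
t=2: arr=0 -> substrate=0 bound=0 product=1
t=3: arr=0 -> substrate=0 bound=0 product=1
t=4: arr=0 -> substrate=0 bound=0 product=1
t=5: arr=1 -> substrate=0 bound=1 product=1
t=6: arr=0 -> substrate=0 bound=1 product=1
t=7: arr=0 -> substrate=0 bound=0 product=2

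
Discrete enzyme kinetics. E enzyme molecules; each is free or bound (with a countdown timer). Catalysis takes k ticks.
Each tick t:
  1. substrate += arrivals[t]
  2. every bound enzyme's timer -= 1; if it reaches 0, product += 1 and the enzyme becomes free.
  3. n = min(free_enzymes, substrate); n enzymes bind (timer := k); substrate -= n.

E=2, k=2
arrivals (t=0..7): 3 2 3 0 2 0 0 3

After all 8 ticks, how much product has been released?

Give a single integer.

t=0: arr=3 -> substrate=1 bound=2 product=0
t=1: arr=2 -> substrate=3 bound=2 product=0
t=2: arr=3 -> substrate=4 bound=2 product=2
t=3: arr=0 -> substrate=4 bound=2 product=2
t=4: arr=2 -> substrate=4 bound=2 product=4
t=5: arr=0 -> substrate=4 bound=2 product=4
t=6: arr=0 -> substrate=2 bound=2 product=6
t=7: arr=3 -> substrate=5 bound=2 product=6

Answer: 6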